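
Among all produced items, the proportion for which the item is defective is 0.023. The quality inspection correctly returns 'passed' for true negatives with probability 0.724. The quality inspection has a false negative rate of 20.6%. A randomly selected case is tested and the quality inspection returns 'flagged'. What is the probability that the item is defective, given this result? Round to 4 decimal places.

Let H be the event that the item is defective. P(H) = 0.023, so P(¬H) = 0.977. With E the 'flagged' result, P(E|H) = 0.794 and P(E|¬H) = 0.276.
P(E) = 0.794·0.023 + 0.276·0.977 = 0.018262 + 0.26965 = 0.28791.
By Bayes' theorem, P(H|E) = 0.018262 / 0.28791 = 0.0634.

P(H | E) ≈ 0.0634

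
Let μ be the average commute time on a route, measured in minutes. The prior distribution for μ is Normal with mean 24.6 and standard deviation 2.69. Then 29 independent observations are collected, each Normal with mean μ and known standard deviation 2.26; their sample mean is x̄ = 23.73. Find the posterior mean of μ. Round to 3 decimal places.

Posterior mean ≈ 23.751

Prior precision 1/τ₀² = 1/2.69² = 0.138196; data precision n/σ² = 29/2.26² = 5.67781.
Posterior precision = 0.138196 + 5.67781 = 5.81601.
Posterior mean = (0.138196·24.6 + 5.67781·23.73) / 5.81601 = 23.751.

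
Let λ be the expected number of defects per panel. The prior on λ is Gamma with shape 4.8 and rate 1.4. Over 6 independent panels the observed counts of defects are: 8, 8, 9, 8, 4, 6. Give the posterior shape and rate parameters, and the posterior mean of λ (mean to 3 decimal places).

Total count ∑xᵢ = 43 over n = 6 panels.
Gamma is conjugate to the Poisson likelihood: posterior is Gamma(shape = 4.8+43 = 47.8, rate = 1.4+6 = 7.4).
Posterior mean = shape/rate = 47.8/7.4 = 6.459.

Posterior: Gamma(shape=47.8, rate=7.4); mean ≈ 6.459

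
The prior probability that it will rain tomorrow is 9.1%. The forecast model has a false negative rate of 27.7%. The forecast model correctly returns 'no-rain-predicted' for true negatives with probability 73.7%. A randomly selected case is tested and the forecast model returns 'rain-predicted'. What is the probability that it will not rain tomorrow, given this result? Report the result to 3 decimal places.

P(¬H | E) ≈ 0.784

Write H for 'it will rain tomorrow'. Prior odds H:¬H = 0.091/0.909 = 0.10011. For the 'rain-predicted' outcome, the likelihood ratio is 0.723/0.263 = 2.7490.
Posterior odds = 0.10011 × 2.7490 = 0.27521, so P(H|E) = 0.27521/(1+0.27521) = 0.216. Then P(¬H|E) = 1 − 0.216 = 0.784.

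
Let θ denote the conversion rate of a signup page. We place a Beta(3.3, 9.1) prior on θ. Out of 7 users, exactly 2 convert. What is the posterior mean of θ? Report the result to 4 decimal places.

Posterior mean ≈ 0.2732

Observing 2 successes and 5 failures updates Beta(3.3, 9.1) by adding the success and failure counts to the two shape parameters: α = 3.3+2 = 5.3, β = 9.1+5 = 14.1.
E[θ | data] = 5.3/(5.3+14.1) = 0.2732.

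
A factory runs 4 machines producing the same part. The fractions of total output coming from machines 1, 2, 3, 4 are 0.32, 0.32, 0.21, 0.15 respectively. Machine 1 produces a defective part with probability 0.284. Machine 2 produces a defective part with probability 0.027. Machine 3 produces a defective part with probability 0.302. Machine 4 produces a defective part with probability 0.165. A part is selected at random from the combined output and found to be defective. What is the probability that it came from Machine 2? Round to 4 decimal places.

P(defective|M1) = 0.284; P(defective|M2) = 0.027; P(defective|M3) = 0.302; P(defective|M4) = 0.165.
Prior × likelihood for each source: 0.32·0.284=0.09088, 0.32·0.027=0.008640, 0.21·0.302=0.06342, 0.15·0.165=0.02475. Summing gives P(defective) = 0.18769.
P(Machine 2 | defective) = 0.008640 / 0.18769 = 0.0460.

Posterior probability ≈ 0.0460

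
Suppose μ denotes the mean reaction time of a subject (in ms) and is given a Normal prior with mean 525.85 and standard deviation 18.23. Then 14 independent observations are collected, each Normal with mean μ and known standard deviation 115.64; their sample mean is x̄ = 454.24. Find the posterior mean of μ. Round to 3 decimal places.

Posterior mean ≈ 507.366

With known σ, the Normal prior is conjugate. Weight on the data is w = (n/σ²)/(n/σ² + 1/τ₀²) = 0.00104692/(0.00104692+0.00300903) = 0.25812.
Posterior mean = w·x̄ + (1−w)·μ₀ = 0.25812·454.24 + 0.74188·525.85 = 507.366.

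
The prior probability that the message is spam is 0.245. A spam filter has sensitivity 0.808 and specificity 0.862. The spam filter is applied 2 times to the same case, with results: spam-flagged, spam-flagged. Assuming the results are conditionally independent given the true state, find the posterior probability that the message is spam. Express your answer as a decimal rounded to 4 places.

Posterior P(H) ≈ 0.9175

With H the event that the message is spam, the joint likelihood of the observed sequence is P(data|H) = 0.808·0.808 = 0.65286 and P(data|¬H) = 0.138·0.138 = 0.019044.
Bayes: P(H|data) = 0.245·0.65286 / (0.245·0.65286 + 0.755·0.019044) = 0.15995/0.17433 = 0.9175.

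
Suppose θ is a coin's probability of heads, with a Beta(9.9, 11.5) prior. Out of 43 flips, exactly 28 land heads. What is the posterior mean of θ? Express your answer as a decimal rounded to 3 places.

Observing 28 successes and 15 failures updates Beta(9.9, 11.5) by adding the success and failure counts to the two shape parameters: α = 9.9+28 = 37.9, β = 11.5+15 = 26.5.
Posterior mean = α/(α+β) = 37.9/64.4 = 0.589.

Posterior mean ≈ 0.589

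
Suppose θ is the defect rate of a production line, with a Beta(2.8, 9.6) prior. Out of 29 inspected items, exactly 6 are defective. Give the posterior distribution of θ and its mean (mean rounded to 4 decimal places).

Posterior: Beta(8.8, 32.6); mean ≈ 0.2126

The binomial likelihood is conjugate to the Beta prior: with 6 successes and 23 failures, the posterior is Beta(2.8+6, 9.6+23) = Beta(8.8, 32.6).
Posterior mean = α/(α+β) = 8.8/41.4 = 0.2126.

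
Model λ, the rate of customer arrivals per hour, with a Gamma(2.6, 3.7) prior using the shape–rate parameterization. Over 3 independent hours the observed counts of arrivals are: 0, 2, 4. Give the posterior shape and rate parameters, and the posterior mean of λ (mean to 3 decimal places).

The Poisson likelihood adds the total count to the shape and the number of exposure periods to the rate. Here ∑xᵢ = 6 and n = 3, so shape 2.6→8.6 and rate 3.7→6.7.
Posterior mean = shape/rate = 8.6/6.7 = 1.284.

Posterior: Gamma(shape=8.6, rate=6.7); mean ≈ 1.284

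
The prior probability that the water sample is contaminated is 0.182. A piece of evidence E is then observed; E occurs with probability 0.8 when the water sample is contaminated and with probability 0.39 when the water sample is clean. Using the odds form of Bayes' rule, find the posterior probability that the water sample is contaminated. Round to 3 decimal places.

Posterior probability ≈ 0.313

Prior odds = 0.182/(1−0.182) = 0.22249. In log-odds, ln(0.22249) = -1.5029.
Add log likelihood ratio: ln(2.0513) = 0.71846.
Posterior log-odds = -0.78439, so posterior odds = exp(-0.78439) = 0.45640. Converting, P(H|E) = 0.45640/1.4564 = 0.313.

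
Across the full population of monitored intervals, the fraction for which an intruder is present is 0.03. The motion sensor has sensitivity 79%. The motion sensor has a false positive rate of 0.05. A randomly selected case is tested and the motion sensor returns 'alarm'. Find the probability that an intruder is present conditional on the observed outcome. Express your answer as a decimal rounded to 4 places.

Let H be the event that an intruder is present. P(H) = 0.03, so P(¬H) = 0.97. With E the 'alarm' result, P(E|H) = 0.79 and P(E|¬H) = 0.05.
P(E) = 0.79·0.03 + 0.05·0.97 = 0.023700 + 0.048500 = 0.072200.
By Bayes' theorem, P(H|E) = 0.023700 / 0.072200 = 0.3283.

P(H | E) ≈ 0.3283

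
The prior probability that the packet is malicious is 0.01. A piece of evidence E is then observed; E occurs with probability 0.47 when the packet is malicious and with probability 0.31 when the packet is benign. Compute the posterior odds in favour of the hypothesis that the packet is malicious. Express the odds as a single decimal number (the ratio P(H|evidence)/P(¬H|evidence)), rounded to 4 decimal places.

Posterior odds ≈ 0.0153

Prior odds = 0.01/(1−0.01) = 0.010101. In log-odds, ln(0.010101) = -4.5951.
Add log likelihood ratio: ln(1.5161) = 0.41616.
Posterior log-odds = -4.1790, so posterior odds = exp(-4.1790) = 0.015314.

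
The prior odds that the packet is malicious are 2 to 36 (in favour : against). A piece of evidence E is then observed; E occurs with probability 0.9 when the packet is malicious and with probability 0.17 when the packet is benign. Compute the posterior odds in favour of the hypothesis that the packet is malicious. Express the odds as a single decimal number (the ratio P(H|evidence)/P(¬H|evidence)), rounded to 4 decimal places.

Prior odds = 2/36 = 0.055556.
Likelihood ratio for E = 0.9/0.17 = 5.2941.
Posterior odds = prior odds × LR = 0.29412.

Posterior odds ≈ 0.2941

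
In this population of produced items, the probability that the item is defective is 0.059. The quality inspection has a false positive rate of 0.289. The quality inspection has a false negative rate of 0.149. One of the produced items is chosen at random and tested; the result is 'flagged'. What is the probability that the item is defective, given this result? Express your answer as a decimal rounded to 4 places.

Let H be the event that the item is defective. P(H) = 0.059, so P(¬H) = 0.941. With E the 'flagged' result, P(E|H) = 0.851 and P(E|¬H) = 0.289.
P(E) = 0.851·0.059 + 0.289·0.941 = 0.050209 + 0.27195 = 0.32216.
By Bayes' theorem, P(H|E) = 0.050209 / 0.32216 = 0.1559.

P(H | E) ≈ 0.1559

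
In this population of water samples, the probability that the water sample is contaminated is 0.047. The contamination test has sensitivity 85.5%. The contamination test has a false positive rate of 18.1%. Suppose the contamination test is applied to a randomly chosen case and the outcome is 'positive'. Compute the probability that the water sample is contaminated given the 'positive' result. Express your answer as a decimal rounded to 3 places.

Let H be the event that the water sample is contaminated. P(H) = 0.047, so P(¬H) = 0.953. With E the 'positive' result, P(E|H) = 0.855 and P(E|¬H) = 0.181.
P(E) = 0.855·0.047 + 0.181·0.953 = 0.040185 + 0.17249 = 0.21268.
By Bayes' theorem, P(H|E) = 0.040185 / 0.21268 = 0.189.

P(H | E) ≈ 0.189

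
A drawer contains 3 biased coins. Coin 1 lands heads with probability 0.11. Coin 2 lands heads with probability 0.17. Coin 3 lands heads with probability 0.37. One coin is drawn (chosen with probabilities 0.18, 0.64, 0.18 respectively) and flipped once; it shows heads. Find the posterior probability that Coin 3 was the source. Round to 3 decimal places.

Posterior probability ≈ 0.341

P(heads|C1) = 0.11; P(heads|C2) = 0.17; P(heads|C3) = 0.37.
Prior × likelihood for each source: 0.18·0.11=0.01980, 0.64·0.17=0.1088, 0.18·0.37=0.06660. Summing gives P(heads) = 0.19520.
P(Coin 3 | heads) = 0.06660 / 0.19520 = 0.341.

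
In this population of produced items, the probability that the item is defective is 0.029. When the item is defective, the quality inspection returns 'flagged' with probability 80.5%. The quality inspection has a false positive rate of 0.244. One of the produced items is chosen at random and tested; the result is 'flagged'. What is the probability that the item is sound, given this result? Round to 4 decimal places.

Write H for 'the item is defective'. Prior odds H:¬H = 0.029/0.971 = 0.029866. For the 'flagged' outcome, the likelihood ratio is 0.805/0.244 = 3.2992.
Posterior odds = 0.029866 × 3.2992 = 0.098534, so P(H|E) = 0.098534/(1+0.098534) = 0.0897. Then P(¬H|E) = 1 − 0.0897 = 0.9103.

P(¬H | E) ≈ 0.9103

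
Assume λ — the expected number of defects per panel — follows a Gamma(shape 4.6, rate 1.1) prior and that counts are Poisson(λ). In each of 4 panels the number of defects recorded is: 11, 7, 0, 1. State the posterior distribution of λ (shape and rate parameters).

The Poisson likelihood adds the total count to the shape and the number of exposure periods to the rate. Here ∑xᵢ = 19 and n = 4, so shape 4.6→23.6 and rate 1.1→5.1.

Posterior: Gamma(shape=23.6, rate=5.1)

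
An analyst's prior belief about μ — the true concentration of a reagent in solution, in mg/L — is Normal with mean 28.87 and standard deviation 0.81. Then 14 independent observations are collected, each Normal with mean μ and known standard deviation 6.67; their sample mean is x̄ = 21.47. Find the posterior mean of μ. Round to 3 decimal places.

Prior precision 1/τ₀² = 1/0.81² = 1.52416; data precision n/σ² = 14/6.67² = 0.314685.
Posterior precision = 1.52416 + 0.314685 = 1.83884.
Posterior mean = (1.52416·28.87 + 0.314685·21.47) / 1.83884 = 27.604.

Posterior mean ≈ 27.604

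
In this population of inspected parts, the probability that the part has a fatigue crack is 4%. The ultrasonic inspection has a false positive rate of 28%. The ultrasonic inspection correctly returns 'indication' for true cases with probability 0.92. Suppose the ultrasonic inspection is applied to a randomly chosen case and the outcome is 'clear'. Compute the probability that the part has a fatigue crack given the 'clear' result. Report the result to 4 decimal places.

P(H | E) ≈ 0.0046

Let H be the event that the part has a fatigue crack. P(H) = 0.04, so P(¬H) = 0.96. With E the 'clear' result, P(E|H) = 0.08 and P(E|¬H) = 0.72.
P(E) = 0.08·0.04 + 0.72·0.96 = 0.0032000 + 0.69120 = 0.69440.
By Bayes' theorem, P(H|E) = 0.0032000 / 0.69440 = 0.0046.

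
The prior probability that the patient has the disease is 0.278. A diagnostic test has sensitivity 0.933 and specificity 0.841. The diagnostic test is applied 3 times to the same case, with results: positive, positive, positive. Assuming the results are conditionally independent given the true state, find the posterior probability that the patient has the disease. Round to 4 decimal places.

Posterior P(H) ≈ 0.9873

With H the event that the patient has the disease, the joint likelihood of the observed sequence is P(data|H) = 0.933·0.933·0.933 = 0.81217 and P(data|¬H) = 0.159·0.159·0.159 = 0.0040197.
Bayes: P(H|data) = 0.278·0.81217 / (0.278·0.81217 + 0.722·0.0040197) = 0.22578/0.22868 = 0.9873.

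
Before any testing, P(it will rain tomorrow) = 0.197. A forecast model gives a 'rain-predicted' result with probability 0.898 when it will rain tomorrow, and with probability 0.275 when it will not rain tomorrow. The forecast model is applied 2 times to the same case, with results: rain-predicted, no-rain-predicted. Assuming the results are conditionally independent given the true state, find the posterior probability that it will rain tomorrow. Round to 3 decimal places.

Posterior P(H) ≈ 0.101

Let H be the event that it will rain tomorrow; start with P(H) = 0.197. P('rain-predicted'|H) = 0.898, P('rain-predicted'|¬H) = 0.275.
Update on result 1 ('rain-predicted'): P(H) ← 0.898·0.1970 / (0.898·0.1970 + 0.275·0.8030) = 0.17691/0.39773 = 0.4448.
Update on result 2 ('no-rain-predicted'): P(H) ← 0.102·0.4448 / (0.102·0.4448 + 0.725·0.5552) = 0.045368/0.44790 = 0.1013.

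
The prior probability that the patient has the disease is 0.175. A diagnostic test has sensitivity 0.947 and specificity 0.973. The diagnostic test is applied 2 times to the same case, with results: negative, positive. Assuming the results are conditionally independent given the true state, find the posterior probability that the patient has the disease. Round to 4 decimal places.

Posterior P(H) ≈ 0.2884

With H the event that the patient has the disease, the joint likelihood of the observed sequence is P(data|H) = 0.053·0.947 = 0.050191 and P(data|¬H) = 0.973·0.027 = 0.026271.
Bayes: P(H|data) = 0.175·0.050191 / (0.175·0.050191 + 0.825·0.026271) = 0.0087834/0.030457 = 0.2884.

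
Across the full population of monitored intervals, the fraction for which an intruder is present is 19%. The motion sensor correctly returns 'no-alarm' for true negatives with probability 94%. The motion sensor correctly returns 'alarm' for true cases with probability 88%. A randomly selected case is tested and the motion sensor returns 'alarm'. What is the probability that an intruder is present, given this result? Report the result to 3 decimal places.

Write H for 'an intruder is present'. Prior odds H:¬H = 0.19/0.81 = 0.23457. For the 'alarm' outcome, the likelihood ratio is 0.88/0.06 = 14.667.
Posterior odds = 0.23457 × 14.667 = 3.4403, so P(H|E) = 3.4403/(1+3.4403) = 0.775.

P(H | E) ≈ 0.775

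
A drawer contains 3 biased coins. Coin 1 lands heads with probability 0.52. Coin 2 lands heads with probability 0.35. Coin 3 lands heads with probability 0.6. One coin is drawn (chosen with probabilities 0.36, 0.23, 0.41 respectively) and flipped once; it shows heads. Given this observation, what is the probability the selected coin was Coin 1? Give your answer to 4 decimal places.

P(heads|C1) = 0.52; P(heads|C2) = 0.35; P(heads|C3) = 0.6.
Prior × likelihood for each source: 0.36·0.52=0.1872, 0.23·0.35=0.08050, 0.41·0.6=0.2460. Summing gives P(heads) = 0.51370.
P(Coin 1 | heads) = 0.1872 / 0.51370 = 0.3644.

Posterior probability ≈ 0.3644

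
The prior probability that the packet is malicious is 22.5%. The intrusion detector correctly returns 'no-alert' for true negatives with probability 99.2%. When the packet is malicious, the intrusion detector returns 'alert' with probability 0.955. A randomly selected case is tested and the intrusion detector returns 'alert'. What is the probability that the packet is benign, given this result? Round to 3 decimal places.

P(¬H | E) ≈ 0.028

Write H for 'the packet is malicious'. Prior odds H:¬H = 0.225/0.775 = 0.29032. For the 'alert' outcome, the likelihood ratio is 0.955/0.008 = 119.37.
Posterior odds = 0.29032 × 119.37 = 34.657, so P(H|E) = 34.657/(1+34.657) = 0.972. Then P(¬H|E) = 1 − 0.972 = 0.028.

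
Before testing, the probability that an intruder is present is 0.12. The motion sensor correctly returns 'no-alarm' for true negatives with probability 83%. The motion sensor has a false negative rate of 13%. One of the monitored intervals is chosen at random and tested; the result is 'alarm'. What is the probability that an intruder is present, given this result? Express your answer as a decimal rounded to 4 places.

Let H be the event that an intruder is present. P(H) = 0.12, so P(¬H) = 0.88. With E the 'alarm' result, P(E|H) = 0.87 and P(E|¬H) = 0.17.
P(E) = 0.87·0.12 + 0.17·0.88 = 0.10440 + 0.14960 = 0.25400.
By Bayes' theorem, P(H|E) = 0.10440 / 0.25400 = 0.4110.

P(H | E) ≈ 0.4110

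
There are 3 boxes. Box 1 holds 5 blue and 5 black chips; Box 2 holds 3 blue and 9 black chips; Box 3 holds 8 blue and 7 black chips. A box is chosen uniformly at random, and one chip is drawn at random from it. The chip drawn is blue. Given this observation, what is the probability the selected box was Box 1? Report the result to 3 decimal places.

P(blue|Box 1) = 0.5; P(blue|Box 2) = 0.25; P(blue|Box 3) = 0.5333.
Prior × likelihood for each source: 0.333333·0.5=0.1667, 0.333333·0.25=0.08333, 0.333333·0.5333=0.1778. Summing gives P(blue) = 0.42778.
P(Box 1 | blue) = 0.1667 / 0.42778 = 0.390.

Posterior probability ≈ 0.390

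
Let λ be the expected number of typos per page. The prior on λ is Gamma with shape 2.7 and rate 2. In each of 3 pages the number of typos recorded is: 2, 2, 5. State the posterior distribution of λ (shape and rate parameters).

Posterior: Gamma(shape=11.7, rate=5)

Total count ∑xᵢ = 9 over n = 3 pages.
Gamma is conjugate to the Poisson likelihood: posterior is Gamma(shape = 2.7+9 = 11.7, rate = 2+3 = 5).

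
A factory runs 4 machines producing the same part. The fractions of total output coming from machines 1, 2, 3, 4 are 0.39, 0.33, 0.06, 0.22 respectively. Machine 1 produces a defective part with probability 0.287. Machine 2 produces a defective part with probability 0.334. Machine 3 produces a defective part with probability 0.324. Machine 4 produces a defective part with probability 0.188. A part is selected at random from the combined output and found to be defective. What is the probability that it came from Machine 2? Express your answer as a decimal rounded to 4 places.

Tabulate prior·likelihood by source: [1] prior 0.39, lik 0.287, product 0.1119; [2] prior 0.33, lik 0.334, product 0.1102; [3] prior 0.06, lik 0.324, product 0.01944; [4] prior 0.22, lik 0.188, product 0.04136.
Normalizing constant = 0.28295; the posterior for Machine 2 is its product over the sum, 0.1102/0.28295 = 0.3895.

Posterior probability ≈ 0.3895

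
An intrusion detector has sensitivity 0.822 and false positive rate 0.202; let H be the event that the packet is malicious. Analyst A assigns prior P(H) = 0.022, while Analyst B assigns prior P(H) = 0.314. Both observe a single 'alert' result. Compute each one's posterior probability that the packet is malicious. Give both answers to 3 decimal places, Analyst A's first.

P('+'|H) = 0.822, P('+'|¬H) = 0.202.
Analyst A: numerator 0.822·0.022 = 0.018084; evidence = 0.018084+0.202·0.978 = 0.21564; posterior = 0.084.
Analyst B: numerator 0.822·0.314 = 0.25811; evidence = 0.25811+0.202·0.686 = 0.39668; posterior = 0.651.

Analyst A: 0.084; Analyst B: 0.651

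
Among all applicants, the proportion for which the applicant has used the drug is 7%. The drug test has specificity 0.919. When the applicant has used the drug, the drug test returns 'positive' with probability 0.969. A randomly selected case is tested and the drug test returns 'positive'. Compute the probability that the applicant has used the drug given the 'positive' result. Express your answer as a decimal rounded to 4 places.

Write H for 'the applicant has used the drug'. Prior odds H:¬H = 0.07/0.93 = 0.075269. For the 'positive' outcome, the likelihood ratio is 0.969/0.081 = 11.963.
Posterior odds = 0.075269 × 11.963 = 0.90044, so P(H|E) = 0.90044/(1+0.90044) = 0.4738.

P(H | E) ≈ 0.4738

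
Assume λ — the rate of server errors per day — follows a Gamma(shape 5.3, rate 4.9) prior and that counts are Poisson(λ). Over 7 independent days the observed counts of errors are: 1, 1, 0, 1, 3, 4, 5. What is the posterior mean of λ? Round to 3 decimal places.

Total count ∑xᵢ = 15 over n = 7 days.
Gamma is conjugate to the Poisson likelihood: posterior is Gamma(shape = 5.3+15 = 20.3, rate = 4.9+7 = 11.9).
E[λ | data] = 20.3/11.9 = 1.706.

Posterior mean ≈ 1.706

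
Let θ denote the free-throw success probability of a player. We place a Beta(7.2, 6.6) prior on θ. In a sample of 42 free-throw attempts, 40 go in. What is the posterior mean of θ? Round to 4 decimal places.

Posterior mean ≈ 0.8459

Observing 40 successes and 2 failures updates Beta(7.2, 6.6) by adding the success and failure counts to the two shape parameters: α = 7.2+40 = 47.2, β = 6.6+2 = 8.6.
Posterior mean = α/(α+β) = 47.2/55.8 = 0.8459.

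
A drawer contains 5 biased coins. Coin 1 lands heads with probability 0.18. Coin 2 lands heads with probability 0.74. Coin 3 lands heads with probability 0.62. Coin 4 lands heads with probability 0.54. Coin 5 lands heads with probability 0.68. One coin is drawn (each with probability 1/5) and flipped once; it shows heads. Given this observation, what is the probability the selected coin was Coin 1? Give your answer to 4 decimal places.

Posterior probability ≈ 0.0652

Tabulate prior·likelihood by source: [1] prior 0.2, lik 0.18, product 0.03600; [2] prior 0.2, lik 0.74, product 0.1480; [3] prior 0.2, lik 0.62, product 0.1240; [4] prior 0.2, lik 0.54, product 0.1080; [5] prior 0.2, lik 0.68, product 0.1360.
Normalizing constant = 0.55200; the posterior for Coin 1 is its product over the sum, 0.03600/0.55200 = 0.0652.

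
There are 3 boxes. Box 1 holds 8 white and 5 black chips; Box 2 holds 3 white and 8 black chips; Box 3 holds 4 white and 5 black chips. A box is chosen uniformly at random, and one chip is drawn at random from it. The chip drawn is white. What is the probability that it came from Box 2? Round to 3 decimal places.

Posterior probability ≈ 0.205

Tabulate prior·likelihood by source: [1] prior 0.333333, lik 0.6154, product 0.2051; [2] prior 0.333333, lik 0.2727, product 0.09091; [3] prior 0.333333, lik 0.4444, product 0.1481.
Normalizing constant = 0.44419; the posterior for Box 2 is its product over the sum, 0.09091/0.44419 = 0.205.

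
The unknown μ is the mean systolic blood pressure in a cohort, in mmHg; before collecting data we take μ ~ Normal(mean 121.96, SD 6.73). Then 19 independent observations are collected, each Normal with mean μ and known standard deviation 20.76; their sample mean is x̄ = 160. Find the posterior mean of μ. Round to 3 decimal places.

Prior precision 1/τ₀² = 1/6.73² = 0.0220785; data precision n/σ² = 19/20.76² = 0.0440858.
Posterior precision = 0.0220785 + 0.0440858 = 0.0661643.
Posterior mean = (0.0220785·121.96 + 0.0440858·160) / 0.0661643 = 147.306.

Posterior mean ≈ 147.306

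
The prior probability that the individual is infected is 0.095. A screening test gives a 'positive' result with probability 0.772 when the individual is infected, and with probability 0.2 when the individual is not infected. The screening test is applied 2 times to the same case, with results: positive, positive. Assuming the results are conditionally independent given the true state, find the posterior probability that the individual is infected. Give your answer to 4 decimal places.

Let H be the event that the individual is infected; start with P(H) = 0.095. P('positive'|H) = 0.772, P('positive'|¬H) = 0.2.
Update on result 1 ('positive'): P(H) ← 0.772·0.0950 / (0.772·0.0950 + 0.2·0.9050) = 0.073340/0.25434 = 0.2884.
Update on result 2 ('positive'): P(H) ← 0.772·0.2884 / (0.772·0.2884 + 0.2·0.7116) = 0.22261/0.36494 = 0.6100.

Posterior P(H) ≈ 0.6100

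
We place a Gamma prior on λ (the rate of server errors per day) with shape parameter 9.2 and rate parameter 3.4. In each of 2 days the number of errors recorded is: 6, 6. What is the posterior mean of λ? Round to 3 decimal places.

Posterior mean ≈ 3.926

Total count ∑xᵢ = 12 over n = 2 days.
Gamma is conjugate to the Poisson likelihood: posterior is Gamma(shape = 9.2+12 = 21.2, rate = 3.4+2 = 5.4).
Posterior mean = shape/rate = 21.2/5.4 = 3.926.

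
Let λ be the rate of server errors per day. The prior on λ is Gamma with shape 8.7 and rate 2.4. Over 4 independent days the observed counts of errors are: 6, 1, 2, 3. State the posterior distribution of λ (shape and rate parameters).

Posterior: Gamma(shape=20.7, rate=6.4)

Total count ∑xᵢ = 12 over n = 4 days.
Gamma is conjugate to the Poisson likelihood: posterior is Gamma(shape = 8.7+12 = 20.7, rate = 2.4+4 = 6.4).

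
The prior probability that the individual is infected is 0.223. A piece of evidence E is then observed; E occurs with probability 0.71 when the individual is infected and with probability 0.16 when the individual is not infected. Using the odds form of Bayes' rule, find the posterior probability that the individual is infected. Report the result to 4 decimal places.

Prior odds = 0.223/(1−0.223) = 0.28700. In log-odds, ln(0.28700) = -1.2483.
Add log likelihood ratio: ln(4.4375) = 1.4901.
Posterior log-odds = 0.24182, so posterior odds = exp(0.24182) = 1.2736. Converting, P(H|E) = 1.2736/2.2736 = 0.5602.

Posterior probability ≈ 0.5602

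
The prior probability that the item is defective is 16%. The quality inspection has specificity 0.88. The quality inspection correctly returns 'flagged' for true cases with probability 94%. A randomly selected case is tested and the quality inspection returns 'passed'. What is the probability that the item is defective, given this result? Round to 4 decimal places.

Write H for 'the item is defective'. Prior odds H:¬H = 0.16/0.84 = 0.19048. For the 'passed' outcome, the likelihood ratio is 0.06/0.88 = 0.068182.
Posterior odds = 0.19048 × 0.068182 = 0.012987, so P(H|E) = 0.012987/(1+0.012987) = 0.0128.

P(H | E) ≈ 0.0128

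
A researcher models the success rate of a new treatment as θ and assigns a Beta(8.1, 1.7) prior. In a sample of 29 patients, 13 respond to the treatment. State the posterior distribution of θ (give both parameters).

Posterior: Beta(21.1, 17.7)

The binomial likelihood is conjugate to the Beta prior: with 13 successes and 16 failures, the posterior is Beta(8.1+13, 1.7+16) = Beta(21.1, 17.7).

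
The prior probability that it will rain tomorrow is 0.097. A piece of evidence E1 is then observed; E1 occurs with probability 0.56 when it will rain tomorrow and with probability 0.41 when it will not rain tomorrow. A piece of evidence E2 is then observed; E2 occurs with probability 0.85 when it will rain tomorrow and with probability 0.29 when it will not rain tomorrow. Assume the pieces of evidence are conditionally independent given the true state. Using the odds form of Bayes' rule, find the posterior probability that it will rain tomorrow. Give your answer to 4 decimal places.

Prior odds = 0.097/(1−0.097) = 0.10742. In log-odds, ln(0.10742) = -2.2310.
Add log likelihood ratios: ln(1.3659) + ln(2.9310) = 1.3871.
Posterior log-odds = -0.84388, so posterior odds = exp(-0.84388) = 0.43004. Converting, P(H|E) = 0.43004/1.4300 = 0.3007.

Posterior probability ≈ 0.3007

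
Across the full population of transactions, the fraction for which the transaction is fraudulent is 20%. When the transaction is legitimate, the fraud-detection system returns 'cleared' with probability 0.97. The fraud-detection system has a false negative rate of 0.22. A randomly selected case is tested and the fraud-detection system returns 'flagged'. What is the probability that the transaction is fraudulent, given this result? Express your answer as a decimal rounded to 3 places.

P(H | E) ≈ 0.867

Write H for 'the transaction is fraudulent'. Prior odds H:¬H = 0.2/0.8 = 0.25000. For the 'flagged' outcome, the likelihood ratio is 0.78/0.03 = 26.000.
Posterior odds = 0.25000 × 26.000 = 6.5000, so P(H|E) = 6.5000/(1+6.5000) = 0.867.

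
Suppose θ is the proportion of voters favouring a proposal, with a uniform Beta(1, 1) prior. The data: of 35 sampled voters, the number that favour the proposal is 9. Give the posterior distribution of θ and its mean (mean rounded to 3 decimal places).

The binomial likelihood is conjugate to the Beta prior: with 9 successes and 26 failures, the posterior is Beta(1+9, 1+26) = Beta(10, 27).
Posterior mean = α/(α+β) = 10/37 = 0.270.

Posterior: Beta(10, 27); mean ≈ 0.270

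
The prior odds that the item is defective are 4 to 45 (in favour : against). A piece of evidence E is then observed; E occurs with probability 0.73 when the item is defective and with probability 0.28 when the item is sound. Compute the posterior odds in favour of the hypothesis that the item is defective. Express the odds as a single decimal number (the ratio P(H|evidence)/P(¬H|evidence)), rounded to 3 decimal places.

Prior odds = 4/45 = 0.088889. In log-odds, ln(0.088889) = -2.4204.
Add log likelihood ratio: ln(2.6071) = 0.95825.
Posterior log-odds = -1.4621, so posterior odds = exp(-1.4621) = 0.23175.

Posterior odds ≈ 0.232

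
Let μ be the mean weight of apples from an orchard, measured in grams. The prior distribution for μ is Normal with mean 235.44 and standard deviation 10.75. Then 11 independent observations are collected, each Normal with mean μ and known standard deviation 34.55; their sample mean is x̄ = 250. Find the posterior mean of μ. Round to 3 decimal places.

Prior precision 1/τ₀² = 1/10.75² = 0.00865333; data precision n/σ² = 11/34.55² = 0.00921503.
Posterior precision = 0.00865333 + 0.00921503 = 0.0178684.
Posterior mean = (0.00865333·235.44 + 0.00921503·250) / 0.0178684 = 242.949.

Posterior mean ≈ 242.949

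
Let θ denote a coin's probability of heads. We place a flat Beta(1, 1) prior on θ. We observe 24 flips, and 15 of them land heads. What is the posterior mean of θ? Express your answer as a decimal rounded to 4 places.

Posterior mean ≈ 0.6154

The binomial likelihood is conjugate to the Beta prior: with 15 successes and 9 failures, the posterior is Beta(1+15, 1+9) = Beta(16, 10).
Posterior mean = α/(α+β) = 16/26 = 0.6154.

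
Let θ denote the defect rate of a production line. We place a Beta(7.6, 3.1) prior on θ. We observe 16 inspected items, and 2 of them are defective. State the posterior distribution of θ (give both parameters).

Posterior: Beta(9.6, 17.1)

The binomial likelihood is conjugate to the Beta prior: with 2 successes and 14 failures, the posterior is Beta(7.6+2, 3.1+14) = Beta(9.6, 17.1).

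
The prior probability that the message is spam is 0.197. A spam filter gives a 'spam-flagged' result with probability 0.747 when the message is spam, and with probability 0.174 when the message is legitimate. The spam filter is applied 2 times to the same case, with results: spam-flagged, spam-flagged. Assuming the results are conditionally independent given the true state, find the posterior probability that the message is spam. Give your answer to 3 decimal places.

Let H be the event that the message is spam; start with P(H) = 0.197. P('spam-flagged'|H) = 0.747, P('spam-flagged'|¬H) = 0.174.
Update on result 1 ('spam-flagged'): P(H) ← 0.747·0.1970 / (0.747·0.1970 + 0.174·0.8030) = 0.14716/0.28688 = 0.5130.
Update on result 2 ('spam-flagged'): P(H) ← 0.747·0.5130 / (0.747·0.5130 + 0.174·0.4870) = 0.38318/0.46793 = 0.8189.

Posterior P(H) ≈ 0.819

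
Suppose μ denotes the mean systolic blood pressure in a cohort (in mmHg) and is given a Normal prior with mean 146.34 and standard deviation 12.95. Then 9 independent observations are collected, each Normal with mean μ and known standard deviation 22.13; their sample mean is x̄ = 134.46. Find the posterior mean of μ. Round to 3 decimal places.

Posterior mean ≈ 137.370

With known σ, the Normal prior is conjugate. Weight on the data is w = (n/σ²)/(n/σ² + 1/τ₀²) = 0.0183772/(0.0183772+0.00596294) = 0.75502.
Posterior mean = w·x̄ + (1−w)·μ₀ = 0.75502·134.46 + 0.24498·146.34 = 137.370.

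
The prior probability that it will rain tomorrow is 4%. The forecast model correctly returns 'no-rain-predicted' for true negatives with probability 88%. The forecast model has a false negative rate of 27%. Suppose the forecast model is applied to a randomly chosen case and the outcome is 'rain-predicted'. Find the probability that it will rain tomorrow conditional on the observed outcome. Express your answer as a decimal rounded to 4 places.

P(H | E) ≈ 0.2022

Write H for 'it will rain tomorrow'. Prior odds H:¬H = 0.04/0.96 = 0.041667. For the 'rain-predicted' outcome, the likelihood ratio is 0.73/0.12 = 6.0833.
Posterior odds = 0.041667 × 6.0833 = 0.25347, so P(H|E) = 0.25347/(1+0.25347) = 0.2022.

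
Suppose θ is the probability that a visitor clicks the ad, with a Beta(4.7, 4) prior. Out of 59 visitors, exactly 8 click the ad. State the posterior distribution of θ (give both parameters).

Posterior: Beta(12.7, 55)

Observing 8 successes and 51 failures updates Beta(4.7, 4) by adding the success and failure counts to the two shape parameters: α = 4.7+8 = 12.7, β = 4+51 = 55.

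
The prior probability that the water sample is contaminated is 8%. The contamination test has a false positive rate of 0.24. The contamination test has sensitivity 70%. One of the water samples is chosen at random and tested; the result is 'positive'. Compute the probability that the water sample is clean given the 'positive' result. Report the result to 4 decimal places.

Write H for 'the water sample is contaminated'. Prior odds H:¬H = 0.08/0.92 = 0.086957. For the 'positive' outcome, the likelihood ratio is 0.7/0.24 = 2.9167.
Posterior odds = 0.086957 × 2.9167 = 0.25362, so P(H|E) = 0.25362/(1+0.25362) = 0.2023. Then P(¬H|E) = 1 − 0.2023 = 0.7977.

P(¬H | E) ≈ 0.7977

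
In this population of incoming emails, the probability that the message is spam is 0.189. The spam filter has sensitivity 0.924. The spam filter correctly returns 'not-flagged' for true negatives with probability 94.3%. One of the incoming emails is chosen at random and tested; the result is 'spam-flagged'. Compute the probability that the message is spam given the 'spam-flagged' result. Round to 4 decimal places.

Let H be the event that the message is spam. P(H) = 0.189, so P(¬H) = 0.811. With E the 'spam-flagged' result, P(E|H) = 0.924 and P(E|¬H) = 0.057.
P(E) = 0.924·0.189 + 0.057·0.811 = 0.17464 + 0.046227 = 0.22086.
By Bayes' theorem, P(H|E) = 0.17464 / 0.22086 = 0.7907.

P(H | E) ≈ 0.7907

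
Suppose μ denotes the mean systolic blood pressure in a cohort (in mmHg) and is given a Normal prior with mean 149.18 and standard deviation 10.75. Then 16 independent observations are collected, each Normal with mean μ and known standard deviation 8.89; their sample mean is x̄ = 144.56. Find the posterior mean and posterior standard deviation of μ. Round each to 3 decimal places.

Posterior mean ≈ 144.749; posterior SD ≈ 2.176

With known σ, the Normal prior is conjugate. Weight on the data is w = (n/σ²)/(n/σ² + 1/τ₀²) = 0.202449/(0.202449+0.00865333) = 0.95901.
Posterior mean = w·x̄ + (1−w)·μ₀ = 0.95901·144.56 + 0.040991·149.18 = 144.749. Posterior variance = 1/(0.202449+0.00865333) = 4.73703, so SD = 2.176.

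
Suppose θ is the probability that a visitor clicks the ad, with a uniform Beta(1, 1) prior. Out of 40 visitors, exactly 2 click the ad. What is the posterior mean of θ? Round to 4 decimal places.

Posterior mean ≈ 0.0714

The binomial likelihood is conjugate to the Beta prior: with 2 successes and 38 failures, the posterior is Beta(1+2, 1+38) = Beta(3, 39).
Posterior mean = α/(α+β) = 3/42 = 0.0714.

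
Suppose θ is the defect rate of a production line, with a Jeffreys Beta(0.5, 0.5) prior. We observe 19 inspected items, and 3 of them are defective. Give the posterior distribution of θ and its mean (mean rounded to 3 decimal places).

Observing 3 successes and 16 failures updates Beta(0.5, 0.5) by adding the success and failure counts to the two shape parameters: α = 0.5+3 = 3.5, β = 0.5+16 = 16.5.
Posterior mean = α/(α+β) = 3.5/20 = 0.175.

Posterior: Beta(3.5, 16.5); mean ≈ 0.175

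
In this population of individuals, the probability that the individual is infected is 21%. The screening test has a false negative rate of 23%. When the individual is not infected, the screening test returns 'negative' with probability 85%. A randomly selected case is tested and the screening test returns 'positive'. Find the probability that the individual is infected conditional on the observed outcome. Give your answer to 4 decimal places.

Write H for 'the individual is infected'. Prior odds H:¬H = 0.21/0.79 = 0.26582. For the 'positive' outcome, the likelihood ratio is 0.77/0.15 = 5.1333.
Posterior odds = 0.26582 × 5.1333 = 1.3646, so P(H|E) = 1.3646/(1+1.3646) = 0.5771.

P(H | E) ≈ 0.5771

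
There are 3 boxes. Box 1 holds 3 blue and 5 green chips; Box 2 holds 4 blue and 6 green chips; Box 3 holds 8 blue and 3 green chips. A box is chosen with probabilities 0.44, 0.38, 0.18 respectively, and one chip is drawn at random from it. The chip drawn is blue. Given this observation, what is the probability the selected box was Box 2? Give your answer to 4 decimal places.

Tabulate prior·likelihood by source: [1] prior 0.44, lik 0.375, product 0.1650; [2] prior 0.38, lik 0.4, product 0.1520; [3] prior 0.18, lik 0.7273, product 0.1309.
Normalizing constant = 0.44791; the posterior for Box 2 is its product over the sum, 0.1520/0.44791 = 0.3394.

Posterior probability ≈ 0.3394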